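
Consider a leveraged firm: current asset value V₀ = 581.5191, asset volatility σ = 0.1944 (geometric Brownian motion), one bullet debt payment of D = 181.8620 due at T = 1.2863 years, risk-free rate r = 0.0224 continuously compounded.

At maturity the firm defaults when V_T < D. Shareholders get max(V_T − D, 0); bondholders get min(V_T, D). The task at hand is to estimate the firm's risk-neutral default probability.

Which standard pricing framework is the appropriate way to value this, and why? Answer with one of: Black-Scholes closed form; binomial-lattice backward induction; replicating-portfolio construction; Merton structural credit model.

framework: Merton structural credit model

Key observation: the question is about default risk generated by asset-value dynamics against a debt face of 181.8620 — the structural framework prices exactly that.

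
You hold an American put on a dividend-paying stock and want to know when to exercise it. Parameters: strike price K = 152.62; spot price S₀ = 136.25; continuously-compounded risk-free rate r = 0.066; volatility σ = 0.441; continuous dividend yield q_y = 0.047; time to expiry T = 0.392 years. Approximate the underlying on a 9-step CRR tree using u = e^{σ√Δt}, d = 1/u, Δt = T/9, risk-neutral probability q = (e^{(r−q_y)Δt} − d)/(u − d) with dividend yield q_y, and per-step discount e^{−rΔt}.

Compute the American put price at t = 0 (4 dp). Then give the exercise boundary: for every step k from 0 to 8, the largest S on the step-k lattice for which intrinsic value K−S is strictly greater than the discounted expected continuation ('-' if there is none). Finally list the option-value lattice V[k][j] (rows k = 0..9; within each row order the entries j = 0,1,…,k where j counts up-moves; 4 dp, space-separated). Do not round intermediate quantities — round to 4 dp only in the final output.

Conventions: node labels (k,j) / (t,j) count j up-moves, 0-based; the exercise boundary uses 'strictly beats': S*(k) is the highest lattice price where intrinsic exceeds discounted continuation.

params: Δt=0.04356 u=1.09640 d=0.91207 q=0.48150 e^(-rΔt)=0.99713
t_9 payoffs: 93.1089 81.0815 66.6233 49.2431 28.3502 3.2348 0.0000 0.0000 0.0000 0.0000
t_8: node(8,0) S=65.2482 payoff=87.3718 vs cont=87.0671 → 87.3718 [stop]  node(8,1) S=78.4351 payoff=74.1849 vs cont=73.9072 → 74.1849 [stop]  node(8,2) S=94.2872 payoff=58.3328 vs cont=58.0875 → 58.3328 [stop]  node(8,3) S=113.3430 payoff=39.2770 vs cont=39.0707 → 39.2770 [stop]  node(8,4) S=136.2500 payoff=16.3700 vs cont=16.2105 → 16.3700 [stop]  node(8,5) S=163.7866 payoff=0.0000 vs cont=1.6725 → 1.6725 [wait]  node(8,6) S=196.8885 payoff=0.0000 vs cont=0.0000 → 0.0000 [wait]  node(8,7) S=236.6804 payoff=0.0000 vs cont=0.0000 → 0.0000 [wait]  node(8,8) S=284.5144 payoff=0.0000 vs cont=0.0000 → 0.0000 [wait]  ⇒ S*(8)=136.2500
t_7: node(7,0) S=71.5385 payoff=81.0815 vs cont=80.7897 → 81.0815 [stop]  node(7,1) S=85.9967 payoff=66.6233 vs cont=66.3611 → 66.6233 [stop]  node(7,2) S=103.3769 payoff=49.2431 vs cont=49.0164 → 49.2431 [stop]  node(7,3) S=124.2698 payoff=28.3502 vs cont=28.1662 → 28.3502 [stop]  node(7,4) S=149.3852 payoff=3.2348 vs cont=9.2665 → 9.2665 [wait]  node(7,5) S=179.5765 payoff=0.0000 vs cont=0.8647 → 0.8647 [wait]  node(7,6) S=215.8695 payoff=0.0000 vs cont=0.0000 → 0.0000 [wait]  node(7,7) S=259.4976 payoff=0.0000 vs cont=0.0000 → 0.0000 [wait]  ⇒ S*(7)=124.2698
t_6: node(6,0) S=78.4351 payoff=74.1849 vs cont=73.9072 → 74.1849 [stop]  node(6,1) S=94.2872 payoff=58.3328 vs cont=58.0875 → 58.3328 [stop]  node(6,2) S=113.3430 payoff=39.2770 vs cont=39.0707 → 39.2770 [stop]  node(6,3) S=136.2500 payoff=16.3700 vs cont=19.1064 → 19.1064 [wait]  node(6,4) S=163.7866 payoff=0.0000 vs cont=5.2060 → 5.2060 [wait]  node(6,5) S=196.8885 payoff=0.0000 vs cont=0.4471 → 0.4471 [wait]  node(6,6) S=236.6804 payoff=0.0000 vs cont=0.0000 → 0.0000 [wait]  ⇒ S*(6)=113.3430
t_5: node(5,0) S=85.9967 payoff=66.6233 vs cont=66.3611 → 66.6233 [stop]  node(5,1) S=103.3769 payoff=49.2431 vs cont=49.0164 → 49.2431 [stop]  node(5,2) S=124.2698 payoff=28.3502 vs cont=29.4800 → 29.4800 [wait]  node(5,3) S=149.3852 payoff=3.2348 vs cont=12.3778 → 12.3778 [wait]  node(5,4) S=179.5765 payoff=0.0000 vs cont=2.9062 → 2.9062 [wait]  node(5,5) S=215.8695 payoff=0.0000 vs cont=0.2311 → 0.2311 [wait]  ⇒ S*(5)=103.3769
t_4: node(4,0) S=94.2872 payoff=58.3328 vs cont=58.0875 → 58.3328 [stop]  node(4,1) S=113.3430 payoff=39.2770 vs cont=39.6132 → 39.6132 [wait]  node(4,2) S=136.2500 payoff=16.3700 vs cont=21.1843 → 21.1843 [wait]  node(4,3) S=163.7866 payoff=0.0000 vs cont=7.7948 → 7.7948 [wait]  node(4,4) S=196.8885 payoff=0.0000 vs cont=1.6135 → 1.6135 [wait]  ⇒ S*(4)=94.2872
t_3: node(3,0) S=103.3769 payoff=49.2431 vs cont=49.1778 → 49.2431 [stop]  node(3,1) S=124.2698 payoff=28.3502 vs cont=30.6515 → 30.6515 [wait]  node(3,2) S=149.3852 payoff=3.2348 vs cont=14.6950 → 14.6950 [wait]  node(3,3) S=179.5765 payoff=0.0000 vs cont=4.8047 → 4.8047 [wait]  ⇒ S*(3)=103.3769
t_2: node(2,0) S=113.3430 payoff=39.2770 vs cont=40.1756 → 40.1756 [wait]  node(2,1) S=136.2500 payoff=16.3700 vs cont=22.9025 → 22.9025 [wait]  node(2,2) S=163.7866 payoff=0.0000 vs cont=9.9043 → 9.9043 [wait]  ⇒ S*(2)=-
t_1: node(1,0) S=124.2698 payoff=28.3502 vs cont=31.7672 → 31.7672 [wait]  node(1,1) S=149.3852 payoff=3.2348 vs cont=16.5961 → 16.5961 [wait]  ⇒ S*(1)=-
t_0: node(0,0) S=136.2500 payoff=16.3700 vs cont=24.3921 → 24.3921 [wait]  ⇒ S*(0)=-

price = 24.3921
boundary = - - - 103.3769 94.2872 103.3769 113.3430 124.2698 136.2500
tree:
24.3921
31.7672 16.5961
40.1756 22.9025 9.9043
49.2431 30.6515 14.6950 4.8047
58.3328 39.6132 21.1843 7.7948 1.6135
66.6233 49.2431 29.4800 12.3778 2.9062 0.2311
74.1849 58.3328 39.2770 19.1064 5.2060 0.4471 0.0000
81.0815 66.6233 49.2431 28.3502 9.2665 0.8647 0.0000 0.0000
87.3718 74.1849 58.3328 39.2770 16.3700 1.6725 0.0000 0.0000 0.0000
93.1089 81.0815 66.6233 49.2431 28.3502 3.2348 0.0000 0.0000 0.0000 0.0000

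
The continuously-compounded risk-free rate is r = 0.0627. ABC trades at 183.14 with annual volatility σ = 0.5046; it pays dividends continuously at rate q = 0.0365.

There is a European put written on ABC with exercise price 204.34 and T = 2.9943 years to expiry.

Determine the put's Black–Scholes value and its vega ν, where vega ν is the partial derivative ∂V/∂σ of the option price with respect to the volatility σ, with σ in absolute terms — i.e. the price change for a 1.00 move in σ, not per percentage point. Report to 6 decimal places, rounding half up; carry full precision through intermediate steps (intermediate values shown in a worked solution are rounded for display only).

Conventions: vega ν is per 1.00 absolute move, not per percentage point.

price = 58.924535
ν = 104.583139

σ√T = 0.5046·√2.9943 = 0.873162
d₁ = (ln(S/K) + (r−q+σ²/2)T) / (σ√T) = (ln(183.14/204.34) + (0.0627−0.0365+0.5046²/2)·2.9943) / 0.873162 = (-0.109534 + 0.459657) / 0.873162 = 0.400982
d₂ = d₁ − σ√T = 0.400982 − 0.873162 = -0.472180
e^{−rT} = 0.828828
e^{−qT} = 0.896469
N(−d₁) = 0.344217,  N(−d₂) = 0.681601
Put price V = K·e^{−rT}·N(−d₂) − S·e^{−qT}·N(−d₁) = 115.437776 − 56.513242 = 58.924535
φ(d₁) = (1/√(2π))·e^{−d₁²/2} = 0.368125
ν = S·e^{−qT}·φ(d₁)·√T = 104.583139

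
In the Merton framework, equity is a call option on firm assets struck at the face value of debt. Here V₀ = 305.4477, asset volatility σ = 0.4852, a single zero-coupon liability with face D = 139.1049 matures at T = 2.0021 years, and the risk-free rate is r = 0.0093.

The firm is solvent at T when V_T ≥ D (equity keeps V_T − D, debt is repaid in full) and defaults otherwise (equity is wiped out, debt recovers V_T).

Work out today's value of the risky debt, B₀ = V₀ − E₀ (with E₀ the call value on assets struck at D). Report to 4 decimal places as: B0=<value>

With assets at 305.4477 and a single debt payment of 139.1049 at 2.0021 years:
d₁ = [ln(V₀/D) + (r + σ²/2)T] / (σ√T)
   = [ln(305.4477/139.1049) + (0.0093 + 0.5·0.4852²)·2.0021] / (0.4852·√2.0021)
   = [0.786550 + 0.254286] / 0.686537 = 1.516068
d₂ = d₁ − σ√T = 1.516068 − 0.686537 = 0.829531
N(d₁) = 0.935249,  N(d₂) = 0.796598,  e^(−rT) = 0.981553
E₀ = V₀·N(d₁) − D·e^(−rT)·N(d₂)
   = 305.4477·0.935249 − 139.1049·0.981553·0.796598 = 176.903083
B₀ = V₀ − E₀ = 305.4477 − 176.903083 = 128.544617

B0=128.5446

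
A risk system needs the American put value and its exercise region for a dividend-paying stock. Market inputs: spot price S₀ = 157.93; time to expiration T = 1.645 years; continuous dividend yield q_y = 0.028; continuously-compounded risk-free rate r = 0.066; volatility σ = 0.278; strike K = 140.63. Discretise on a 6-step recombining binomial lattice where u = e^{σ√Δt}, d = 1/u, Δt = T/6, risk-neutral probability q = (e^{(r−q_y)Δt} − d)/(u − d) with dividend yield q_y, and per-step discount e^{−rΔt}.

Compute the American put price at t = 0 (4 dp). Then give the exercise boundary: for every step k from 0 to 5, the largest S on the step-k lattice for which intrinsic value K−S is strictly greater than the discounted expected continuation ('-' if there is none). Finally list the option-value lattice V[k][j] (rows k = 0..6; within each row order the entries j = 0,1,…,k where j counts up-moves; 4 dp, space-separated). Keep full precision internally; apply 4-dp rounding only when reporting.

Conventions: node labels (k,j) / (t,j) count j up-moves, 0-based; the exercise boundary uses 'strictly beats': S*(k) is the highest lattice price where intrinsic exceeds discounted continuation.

Δt=0.27417  u=1.15669  d=0.86454  q=0.49952  discount=0.98207
step 6 (expiry): payoffs max(K−S,0) = 74.6883 52.4043 22.5898 0.0000 0.0000 0.0000 0.0000
step 5: (k=5,j=0): S=76.2742, K−S=64.3558, hold=62.4173 ⇒ V=64.3558 exercise | (k=5,j=1): S=102.0499, K−S=38.5801, hold=36.8387 ⇒ V=38.5801 exercise | (k=5,j=2): S=136.5360, K−S=4.0940, hold=11.1030 ⇒ V=11.1030 continue | (k=5,j=3): S=182.6762, K−S=0.0000, hold=0.0000 ⇒ V=0.0000 continue | (k=5,j=4): S=244.4087, K−S=0.0000, hold=0.0000 ⇒ V=0.0000 continue | (k=5,j=5): S=327.0028, K−S=0.0000, hold=0.0000 ⇒ V=0.0000 continue  boundary S*=102.0499
step 4: (k=4,j=0): S=88.2257, K−S=52.4043, hold=50.5572 ⇒ V=52.4043 exercise | (k=4,j=1): S=118.0402, K−S=22.5898, hold=24.4091 ⇒ V=24.4091 continue | (k=4,j=2): S=157.9300, K−S=0.0000, hold=5.4572 ⇒ V=5.4572 continue | (k=4,j=3): S=211.2999, K−S=0.0000, hold=0.0000 ⇒ V=0.0000 continue | (k=4,j=4): S=282.7054, K−S=0.0000, hold=0.0000 ⇒ V=0.0000 continue  boundary S*=88.2257
step 3: (k=3,j=0): S=102.0499, K−S=38.5801, hold=37.7312 ⇒ V=38.5801 exercise | (k=3,j=1): S=136.5360, K−S=4.0940, hold=14.6743 ⇒ V=14.6743 continue | (k=3,j=2): S=182.6762, K−S=0.0000, hold=2.6822 ⇒ V=2.6822 continue | (k=3,j=3): S=244.4087, K−S=0.0000, hold=0.0000 ⇒ V=0.0000 continue  boundary S*=102.0499
step 2: (k=2,j=0): S=118.0402, K−S=22.5898, hold=26.1610 ⇒ V=26.1610 continue | (k=2,j=1): S=157.9300, K−S=0.0000, hold=8.5283 ⇒ V=8.5283 continue | (k=2,j=2): S=211.2999, K−S=0.0000, hold=1.3183 ⇒ V=1.3183 continue  boundary S*=-
step 1: (k=1,j=0): S=136.5360, K−S=4.0940, hold=17.0419 ⇒ V=17.0419 continue | (k=1,j=1): S=182.6762, K−S=0.0000, hold=4.8384 ⇒ V=4.8384 continue  boundary S*=-
step 0: (k=0,j=0): S=157.9300, K−S=0.0000, hold=10.7497 ⇒ V=10.7497 continue  boundary S*=-

price = 10.7497
boundary = - - - 102.0499 88.2257 102.0499
tree:
10.7497
17.0419 4.8384
26.1610 8.5283 1.3183
38.5801 14.6743 2.6822 0.0000
52.4043 24.4091 5.4572 0.0000 0.0000
64.3558 38.5801 11.1030 0.0000 0.0000 0.0000
74.6883 52.4043 22.5898 0.0000 0.0000 0.0000 0.0000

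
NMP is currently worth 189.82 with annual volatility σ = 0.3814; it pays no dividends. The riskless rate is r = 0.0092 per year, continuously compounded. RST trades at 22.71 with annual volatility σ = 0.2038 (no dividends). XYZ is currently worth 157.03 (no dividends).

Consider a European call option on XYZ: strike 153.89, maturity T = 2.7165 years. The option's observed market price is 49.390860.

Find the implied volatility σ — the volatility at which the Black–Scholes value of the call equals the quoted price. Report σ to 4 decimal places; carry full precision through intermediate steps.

At σ = 0.4652 the Black–Scholes value reproduces the quote:
σ√T = 0.4652·√2.7165 = 0.766734
d₁ = (ln(S/K) + (r+σ²/2)T) / (σ√T) = (ln(157.03/153.89) + (0.0092+0.4652²/2)·2.7165) / 0.766734 = (0.020199 + 0.318932) / 0.766734 = 0.442306
d₂ = d₁ − σ√T = 0.442306 − 0.766734 = -0.324428
e^{−rT} = 0.975318
N(d₁) = 0.670866,  N(d₂) = 0.372807
V = S·N(d₁) − K·e^{−rT}·N(d₂) = 105.346103 − 55.955243 = 49.390860 (matching the quote); vega is positive throughout, so no other σ reproduces this price

sigma = 0.4652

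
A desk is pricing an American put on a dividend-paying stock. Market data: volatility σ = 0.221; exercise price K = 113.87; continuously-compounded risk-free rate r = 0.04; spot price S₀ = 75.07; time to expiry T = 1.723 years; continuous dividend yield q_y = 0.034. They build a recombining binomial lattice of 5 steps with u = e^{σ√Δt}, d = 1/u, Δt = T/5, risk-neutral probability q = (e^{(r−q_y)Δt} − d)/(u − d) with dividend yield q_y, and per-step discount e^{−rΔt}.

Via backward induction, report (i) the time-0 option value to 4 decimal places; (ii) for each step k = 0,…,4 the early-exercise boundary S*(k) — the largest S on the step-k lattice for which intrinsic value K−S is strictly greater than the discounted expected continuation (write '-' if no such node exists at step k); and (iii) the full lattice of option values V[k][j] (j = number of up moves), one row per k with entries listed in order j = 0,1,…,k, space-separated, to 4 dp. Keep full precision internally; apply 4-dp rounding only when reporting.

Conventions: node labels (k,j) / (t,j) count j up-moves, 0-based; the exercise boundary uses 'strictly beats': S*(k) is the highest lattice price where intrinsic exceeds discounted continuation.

params: Δt=0.34460 u=1.13852 d=0.87833 q=0.47557 e^(-rΔt)=0.98631
t_5 payoffs: 74.6276 63.0026 47.9338 28.4010 3.0819 0.0000
t_4: node(4,0) S=44.6784 payoff=69.1916 vs cont=68.1532 → 69.1916 [stop]  node(4,1) S=57.9138 payoff=55.9562 vs cont=55.0720 → 55.9562 [stop]  node(4,2) S=75.0700 payoff=38.8000 vs cont=38.1156 → 38.8000 [stop]  node(4,3) S=97.3085 payoff=16.5615 vs cont=16.1361 → 16.5615 [stop]  node(4,4) S=126.1349 payoff=0.0000 vs cont=1.5941 → 1.5941 [wait]  ⇒ S*(4)=97.3085
t_3: node(3,0) S=50.8674 payoff=63.0026 vs cont=62.0363 → 63.0026 [stop]  node(3,1) S=65.9362 payoff=47.9338 vs cont=47.1430 → 47.9338 [stop]  node(3,2) S=85.4690 payoff=28.4010 vs cont=27.8377 → 28.4010 [stop]  node(3,3) S=110.7881 payoff=3.0819 vs cont=9.3142 → 9.3142 [wait]  ⇒ S*(3)=85.4690
t_2: node(2,0) S=57.9138 payoff=55.9562 vs cont=55.0720 → 55.9562 [stop]  node(2,1) S=75.0700 payoff=38.8000 vs cont=38.1156 → 38.8000 [stop]  node(2,2) S=97.3085 payoff=16.5615 vs cont=19.0594 → 19.0594 [wait]  ⇒ S*(2)=75.0700
t_1: node(1,0) S=65.9362 payoff=47.9338 vs cont=47.1430 → 47.9338 [stop]  node(1,1) S=85.4690 payoff=28.4010 vs cont=29.0094 → 29.0094 [wait]  ⇒ S*(1)=65.9362
t_0: node(0,0) S=75.0700 payoff=38.8000 vs cont=38.4010 → 38.8000 [stop]  ⇒ S*(0)=75.0700

price = 38.8000
boundary = 75.0700 65.9362 75.0700 85.4690 97.3085
tree:
38.8000
47.9338 29.0094
55.9562 38.8000 19.0594
63.0026 47.9338 28.4010 9.3142
69.1916 55.9562 38.8000 16.5615 1.5941
74.6276 63.0026 47.9338 28.4010 3.0819 0.0000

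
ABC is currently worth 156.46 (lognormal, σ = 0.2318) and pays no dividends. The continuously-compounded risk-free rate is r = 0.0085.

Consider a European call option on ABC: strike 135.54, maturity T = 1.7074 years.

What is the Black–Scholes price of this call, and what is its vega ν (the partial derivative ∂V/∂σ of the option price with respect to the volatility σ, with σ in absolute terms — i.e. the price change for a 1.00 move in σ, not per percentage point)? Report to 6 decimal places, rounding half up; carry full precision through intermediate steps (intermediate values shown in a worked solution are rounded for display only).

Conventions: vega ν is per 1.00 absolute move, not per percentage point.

σ√T = 0.2318·√1.7074 = 0.302887
d₁ = (ln(S/K) + (r+σ²/2)T) / (σ√T) = (ln(156.46/135.54) + (0.0085+0.2318²/2)·1.7074) / 0.302887 = (0.143534 + 0.060383) / 0.302887 = 0.673243
d₂ = d₁ − σ√T = 0.673243 − 0.302887 = 0.370356
e^{−rT} = 0.985592
N(d₁) = 0.749604,  N(d₂) = 0.644441
Call price V = S·N(d₁) − K·e^{−rT}·N(d₂) = 117.283001 − 86.089071 = 31.193930
φ(d₁) = (1/√(2π))·e^{−d₁²/2} = 0.318044
ν = S·φ(d₁)·√T = 65.021596

price = 31.193930
ν = 65.021596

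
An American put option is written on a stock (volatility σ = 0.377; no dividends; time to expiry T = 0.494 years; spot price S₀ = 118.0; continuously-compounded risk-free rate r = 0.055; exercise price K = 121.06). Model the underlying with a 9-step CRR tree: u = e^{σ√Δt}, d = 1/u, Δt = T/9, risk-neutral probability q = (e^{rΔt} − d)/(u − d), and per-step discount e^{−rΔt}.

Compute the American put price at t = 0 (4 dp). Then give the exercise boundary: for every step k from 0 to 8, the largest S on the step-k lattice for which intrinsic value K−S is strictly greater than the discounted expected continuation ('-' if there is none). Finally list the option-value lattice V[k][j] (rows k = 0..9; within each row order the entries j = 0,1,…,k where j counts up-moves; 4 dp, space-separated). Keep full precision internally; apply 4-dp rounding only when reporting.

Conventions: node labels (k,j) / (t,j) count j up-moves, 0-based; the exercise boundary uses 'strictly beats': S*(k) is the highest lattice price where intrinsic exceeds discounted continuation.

params: Δt=0.05489 u=1.09234 d=0.91546 q=0.49503 e^(-rΔt)=0.99699
t_9 payoffs: 67.7694 57.4730 45.1871 30.5274 13.0353 0.0000 0.0000 0.0000 0.0000 0.0000
t_8: node(8,0) S=58.2116 payoff=62.8484 vs cont=62.4835 → 62.8484 [stop]  node(8,1) S=69.4589 payoff=51.6011 vs cont=51.2362 → 51.6011 [stop]  node(8,2) S=82.8792 payoff=38.1808 vs cont=37.8158 → 38.1808 [stop]  node(8,3) S=98.8926 payoff=22.1674 vs cont=21.8025 → 22.1674 [stop]  node(8,4) S=118.0000 payoff=3.0600 vs cont=6.5627 → 6.5627 [wait]  node(8,5) S=140.7992 payoff=0.0000 vs cont=0.0000 → 0.0000 [wait]  node(8,6) S=168.0035 payoff=0.0000 vs cont=0.0000 → 0.0000 [wait]  node(8,7) S=200.4640 payoff=0.0000 vs cont=0.0000 → 0.0000 [wait]  node(8,8) S=239.1963 payoff=0.0000 vs cont=0.0000 → 0.0000 [wait]  ⇒ S*(8)=98.8926
t_7: node(7,0) S=63.5870 payoff=57.4730 vs cont=57.1080 → 57.4730 [stop]  node(7,1) S=75.8729 payoff=45.1871 vs cont=44.8222 → 45.1871 [stop]  node(7,2) S=90.5326 payoff=30.5274 vs cont=30.1625 → 30.5274 [stop]  node(7,3) S=108.0247 payoff=13.0353 vs cont=14.3991 → 14.3991 [wait]  node(7,4) S=128.8965 payoff=0.0000 vs cont=3.3040 → 3.3040 [wait]  node(7,5) S=153.8010 payoff=0.0000 vs cont=0.0000 → 0.0000 [wait]  node(7,6) S=183.5174 payoff=0.0000 vs cont=0.0000 → 0.0000 [wait]  node(7,7) S=218.9754 payoff=0.0000 vs cont=0.0000 → 0.0000 [wait]  ⇒ S*(7)=90.5326
t_6: node(6,0) S=69.4589 payoff=51.6011 vs cont=51.2362 → 51.6011 [stop]  node(6,1) S=82.8792 payoff=38.1808 vs cont=37.8158 → 38.1808 [stop]  node(6,2) S=98.8926 payoff=22.1674 vs cont=22.4755 → 22.4755 [wait]  node(6,3) S=118.0000 payoff=3.0600 vs cont=8.8799 → 8.8799 [wait]  node(6,4) S=140.7992 payoff=0.0000 vs cont=1.6634 → 1.6634 [wait]  node(6,5) S=168.0035 payoff=0.0000 vs cont=0.0000 → 0.0000 [wait]  node(6,6) S=200.4640 payoff=0.0000 vs cont=0.0000 → 0.0000 [wait]  ⇒ S*(6)=82.8792
t_5: node(5,0) S=75.8729 payoff=45.1871 vs cont=44.8222 → 45.1871 [stop]  node(5,1) S=90.5326 payoff=30.5274 vs cont=30.3146 → 30.5274 [stop]  node(5,2) S=108.0247 payoff=13.0353 vs cont=15.6979 → 15.6979 [wait]  node(5,3) S=128.8965 payoff=0.0000 vs cont=5.2915 → 5.2915 [wait]  node(5,4) S=153.8010 payoff=0.0000 vs cont=0.8374 → 0.8374 [wait]  node(5,5) S=183.5174 payoff=0.0000 vs cont=0.0000 → 0.0000 [wait]  ⇒ S*(5)=90.5326
t_4: node(4,0) S=82.8792 payoff=38.1808 vs cont=37.8158 → 38.1808 [stop]  node(4,1) S=98.8926 payoff=22.1674 vs cont=23.1165 → 23.1165 [wait]  node(4,2) S=118.0000 payoff=3.0600 vs cont=10.5147 → 10.5147 [wait]  node(4,3) S=140.7992 payoff=0.0000 vs cont=3.0773 → 3.0773 [wait]  node(4,4) S=168.0035 payoff=0.0000 vs cont=0.4216 → 0.4216 [wait]  ⇒ S*(4)=82.8792
t_3: node(3,0) S=90.5326 payoff=30.5274 vs cont=30.6309 → 30.6309 [wait]  node(3,1) S=108.0247 payoff=13.0353 vs cont=16.8274 → 16.8274 [wait]  node(3,2) S=128.8965 payoff=0.0000 vs cont=6.8124 → 6.8124 [wait]  node(3,3) S=153.8010 payoff=0.0000 vs cont=1.7574 → 1.7574 [wait]  ⇒ S*(3)=-
t_2: node(2,0) S=98.8926 payoff=22.1674 vs cont=23.7261 → 23.7261 [wait]  node(2,1) S=118.0000 payoff=3.0600 vs cont=11.8339 → 11.8339 [wait]  node(2,2) S=140.7992 payoff=0.0000 vs cont=4.2970 → 4.2970 [wait]  ⇒ S*(2)=-
t_1: node(1,0) S=108.0247 payoff=13.0353 vs cont=17.7854 → 17.7854 [wait]  node(1,1) S=128.8965 payoff=0.0000 vs cont=8.0785 → 8.0785 [wait]  ⇒ S*(1)=-
t_0: node(0,0) S=118.0000 payoff=3.0600 vs cont=12.9411 → 12.9411 [wait]  ⇒ S*(0)=-

price = 12.9411
boundary = - - - - 82.8792 90.5326 82.8792 90.5326 98.8926
tree:
12.9411
17.7854 8.0785
23.7261 11.8339 4.2970
30.6309 16.8274 6.8124 1.7574
38.1808 23.1165 10.5147 3.0773 0.4216
45.1871 30.5274 15.6979 5.2915 0.8374 0.0000
51.6011 38.1808 22.4755 8.8799 1.6634 0.0000 0.0000
57.4730 45.1871 30.5274 14.3991 3.3040 0.0000 0.0000 0.0000
62.8484 51.6011 38.1808 22.1674 6.5627 0.0000 0.0000 0.0000 0.0000
67.7694 57.4730 45.1871 30.5274 13.0353 0.0000 0.0000 0.0000 0.0000 0.0000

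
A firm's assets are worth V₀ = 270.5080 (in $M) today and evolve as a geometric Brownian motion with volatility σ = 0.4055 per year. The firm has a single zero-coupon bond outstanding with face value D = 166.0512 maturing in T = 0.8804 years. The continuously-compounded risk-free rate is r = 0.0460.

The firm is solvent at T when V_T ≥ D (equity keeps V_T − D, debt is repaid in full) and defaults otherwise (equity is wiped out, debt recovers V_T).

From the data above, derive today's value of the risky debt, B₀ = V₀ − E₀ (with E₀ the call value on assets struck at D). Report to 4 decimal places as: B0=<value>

B0=156.5302

Work the structural quantities from V₀ = 270.5080 against face 166.0512:
d₁ = [ln(V₀/D) + (r + σ²/2)T] / (σ√T)
   = [ln(270.5080/166.0512) + (0.0460 + 0.5·0.4055²)·0.8804] / (0.4055·√0.8804)
   = [0.488005 + 0.112881] / 0.380479 = 1.579288
d₂ = d₁ − σ√T = 1.579288 − 0.380479 = 1.198809
N(d₁) = 0.942865,  N(d₂) = 0.884699,  e^(−rT) = 0.960311
E₀ = V₀·N(d₁) − D·e^(−rT)·N(d₂)
   = 270.5080·0.942865 − 166.0512·0.960311·0.884699 = 113.977785
B₀ = V₀ − E₀ = 270.5080 − 113.977785 = 156.530215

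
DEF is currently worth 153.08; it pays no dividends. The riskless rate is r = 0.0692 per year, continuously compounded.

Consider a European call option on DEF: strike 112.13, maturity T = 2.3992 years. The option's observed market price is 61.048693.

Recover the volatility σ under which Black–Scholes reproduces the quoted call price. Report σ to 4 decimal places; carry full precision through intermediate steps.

sigma = 0.2648

At σ = 0.2648 the Black–Scholes value reproduces the quote:
σ√T = 0.2648·√2.3992 = 0.410158
d₁ = (ln(S/K) + (r+σ²/2)T) / (σ√T) = (ln(153.08/112.13) + (0.0692+0.2648²/2)·2.3992) / 0.410158 = (0.311302 + 0.250139) / 0.410158 = 1.368841
d₂ = d₁ − σ√T = 1.368841 − 0.410158 = 0.958683
e^{−rT} = 0.847025
N(d₁) = 0.914476,  N(d₂) = 0.831141
V = S·N(d₁) − K·e^{−rT}·N(d₂) = 139.987915 − 78.939222 = 61.048693 (equal to the quote); since ∂V/∂σ > 0 for all σ, the implied volatility is unique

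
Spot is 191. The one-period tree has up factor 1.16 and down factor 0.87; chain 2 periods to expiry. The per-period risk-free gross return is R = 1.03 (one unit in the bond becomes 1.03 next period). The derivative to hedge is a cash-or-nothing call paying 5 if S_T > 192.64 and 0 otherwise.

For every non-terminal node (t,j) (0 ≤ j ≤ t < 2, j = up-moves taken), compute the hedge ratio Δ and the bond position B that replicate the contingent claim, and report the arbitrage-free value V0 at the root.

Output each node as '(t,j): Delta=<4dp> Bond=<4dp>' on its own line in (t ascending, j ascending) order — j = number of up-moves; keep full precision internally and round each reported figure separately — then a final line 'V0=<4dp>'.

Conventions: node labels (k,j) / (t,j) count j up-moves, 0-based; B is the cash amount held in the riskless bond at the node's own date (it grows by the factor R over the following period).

No-arbitrage ⇒ martingale measure with p* = (R−d)/(u−d) = 0.5517.
Terminal payoffs: V(2,0)=0.0000, V(2,1)=5.0000, V(2,2)=5.0000
(1,0): S=166.1700. Δ = (V_up−V_dn)/(S_up−S_dn) = (5.0000−0.0000)/(192.7572−144.5679) = 0.1038. V = [p*·5.0000 + (1−p*)·0.0000]/1.03 = 2.6783. B = V − Δ·S = -14.5631.
(1,1): S=221.5600. Δ = (V_up−V_dn)/(S_up−S_dn) = (5.0000−5.0000)/(257.0096−192.7572) = 0.0000. V = [p*·5.0000 + (1−p*)·5.0000]/1.03 = 4.8544. B = V − Δ·S = 4.8544.
(0,0): S=191.0000. Δ = (V_up−V_dn)/(S_up−S_dn) = (4.8544−2.6783)/(221.5600−166.1700) = 0.0393. V = [p*·4.8544 + (1−p*)·2.6783]/1.03 = 3.7659. B = V − Δ·S = -3.7379.
Verification: the root portfolio costs Δ(0,0)·S0 + B(0,0) = 3.7659, matching V0.

(0,0): Delta=0.0393 Bond=-3.7379
(1,0): Delta=0.1038 Bond=-14.5631
(1,1): Delta=0.0000 Bond=4.8544
V0=3.7659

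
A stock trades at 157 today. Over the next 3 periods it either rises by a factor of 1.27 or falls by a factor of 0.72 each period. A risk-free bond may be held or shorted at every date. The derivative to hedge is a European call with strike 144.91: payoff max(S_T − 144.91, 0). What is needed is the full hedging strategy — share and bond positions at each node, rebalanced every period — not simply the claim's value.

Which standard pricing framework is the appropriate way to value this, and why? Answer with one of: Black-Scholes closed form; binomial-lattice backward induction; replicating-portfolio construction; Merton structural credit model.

framework: replicating-portfolio construction

Key observation: what is demanded is not a single number but the (Δ, B) position at each node of the 1.27/0.72 tree starting at 157; constructing those positions is the replicating-portfolio method.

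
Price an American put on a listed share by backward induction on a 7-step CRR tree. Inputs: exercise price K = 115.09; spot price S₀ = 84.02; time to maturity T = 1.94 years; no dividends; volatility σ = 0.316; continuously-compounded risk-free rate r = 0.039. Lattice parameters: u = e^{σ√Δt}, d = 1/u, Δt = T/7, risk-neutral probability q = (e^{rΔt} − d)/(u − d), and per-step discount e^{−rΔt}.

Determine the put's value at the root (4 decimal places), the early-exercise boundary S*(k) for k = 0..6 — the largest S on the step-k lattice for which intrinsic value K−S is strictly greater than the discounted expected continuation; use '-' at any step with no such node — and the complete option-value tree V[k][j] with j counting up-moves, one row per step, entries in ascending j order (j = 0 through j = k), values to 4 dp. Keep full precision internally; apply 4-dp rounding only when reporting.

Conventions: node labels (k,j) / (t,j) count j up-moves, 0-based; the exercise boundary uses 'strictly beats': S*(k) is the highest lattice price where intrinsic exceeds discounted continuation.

price = 33.4738
boundary = - 71.1435 60.2404 71.1435 60.2404 71.1435 84.0200
tree:
33.4738
43.9465 23.3587
54.8496 32.6390 14.2559
64.0818 43.9465 21.6403 6.9168
71.8991 54.8496 31.6109 11.7838 2.0249
78.5183 64.0818 43.9465 19.5237 4.0216 0.0000
84.1231 71.8991 54.8496 31.0700 7.9871 0.0000 0.0000
88.8690 78.5183 64.0818 43.9465 15.8629 0.0000 0.0000 0.0000

params: Δt=0.27714 u=1.18099 d=0.84674 q=0.49102 e^(-rΔt)=0.98925
t_7 payoffs: 88.8690 78.5183 64.0818 43.9465 15.8629 0.0000 0.0000 0.0000
t_6: node(6,0) S=30.9669 payoff=84.1231 vs cont=82.8859 → 84.1231 [stop]  node(6,1) S=43.1909 payoff=71.8991 vs cont=70.6618 → 71.8991 [stop]  node(6,2) S=60.2404 payoff=54.8496 vs cont=53.6124 → 54.8496 [stop]  node(6,3) S=84.0200 payoff=31.0700 vs cont=29.8327 → 31.0700 [stop]  node(6,4) S=117.1866 payoff=0.0000 vs cont=7.9871 → 7.9871 [wait]  node(6,5) S=163.4455 payoff=0.0000 vs cont=0.0000 → 0.0000 [wait]  node(6,6) S=227.9650 payoff=0.0000 vs cont=0.0000 → 0.0000 [wait]  ⇒ S*(6)=84.0200
t_5: node(5,0) S=36.5717 payoff=78.5183 vs cont=77.2811 → 78.5183 [stop]  node(5,1) S=51.0082 payoff=64.0818 vs cont=62.8445 → 64.0818 [stop]  node(5,2) S=71.1435 payoff=43.9465 vs cont=42.7093 → 43.9465 [stop]  node(5,3) S=99.2271 payoff=15.8629 vs cont=19.5237 → 19.5237 [wait]  node(5,4) S=138.3966 payoff=0.0000 vs cont=4.0216 → 4.0216 [wait]  node(5,5) S=193.0281 payoff=0.0000 vs cont=0.0000 → 0.0000 [wait]  ⇒ S*(5)=71.1435
t_4: node(4,0) S=43.1909 payoff=71.8991 vs cont=70.6618 → 71.8991 [stop]  node(4,1) S=60.2404 payoff=54.8496 vs cont=53.6124 → 54.8496 [stop]  node(4,2) S=84.0200 payoff=31.0700 vs cont=31.6109 → 31.6109 [wait]  node(4,3) S=117.1866 payoff=0.0000 vs cont=11.7838 → 11.7838 [wait]  node(4,4) S=163.4455 payoff=0.0000 vs cont=2.0249 → 2.0249 [wait]  ⇒ S*(4)=60.2404
t_3: node(3,0) S=51.0082 payoff=64.0818 vs cont=62.8445 → 64.0818 [stop]  node(3,1) S=71.1435 payoff=43.9465 vs cont=42.9720 → 43.9465 [stop]  node(3,2) S=99.2271 payoff=15.8629 vs cont=21.6403 → 21.6403 [wait]  node(3,3) S=138.3966 payoff=0.0000 vs cont=6.9168 → 6.9168 [wait]  ⇒ S*(3)=71.1435
t_2: node(2,0) S=60.2404 payoff=54.8496 vs cont=53.6124 → 54.8496 [stop]  node(2,1) S=84.0200 payoff=31.0700 vs cont=32.6390 → 32.6390 [wait]  node(2,2) S=117.1866 payoff=0.0000 vs cont=14.2559 → 14.2559 [wait]  ⇒ S*(2)=60.2404
t_1: node(1,0) S=71.1435 payoff=43.9465 vs cont=43.4714 → 43.9465 [stop]  node(1,1) S=99.2271 payoff=15.8629 vs cont=23.3587 → 23.3587 [wait]  ⇒ S*(1)=71.1435
t_0: node(0,0) S=84.0200 payoff=31.0700 vs cont=33.4738 → 33.4738 [wait]  ⇒ S*(0)=-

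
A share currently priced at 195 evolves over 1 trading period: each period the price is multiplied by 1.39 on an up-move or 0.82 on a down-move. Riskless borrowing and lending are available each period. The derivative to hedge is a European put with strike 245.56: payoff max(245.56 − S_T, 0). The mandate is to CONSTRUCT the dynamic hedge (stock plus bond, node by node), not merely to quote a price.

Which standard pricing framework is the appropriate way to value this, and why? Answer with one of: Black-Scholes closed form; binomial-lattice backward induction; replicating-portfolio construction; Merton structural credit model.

framework: replicating-portfolio construction

Key observation: since the answer must list Δ and B at each node of the 1.39/0.82 lattice on 195, the replicating-portfolio method — solving the two-state system at every node — is the one that applies.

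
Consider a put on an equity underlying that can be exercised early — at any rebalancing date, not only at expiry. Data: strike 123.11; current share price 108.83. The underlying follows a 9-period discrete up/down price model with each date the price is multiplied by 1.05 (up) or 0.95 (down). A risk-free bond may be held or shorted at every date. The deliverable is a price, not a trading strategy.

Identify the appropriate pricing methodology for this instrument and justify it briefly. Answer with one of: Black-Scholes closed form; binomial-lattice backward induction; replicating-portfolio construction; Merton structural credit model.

framework: binomial-lattice backward induction

Key observation: an American put (K = 123.11, S₀ = 108.83) on a 9-date tree has no closed form — the optimal stopping decision is embedded and must be resolved recursively from expiry.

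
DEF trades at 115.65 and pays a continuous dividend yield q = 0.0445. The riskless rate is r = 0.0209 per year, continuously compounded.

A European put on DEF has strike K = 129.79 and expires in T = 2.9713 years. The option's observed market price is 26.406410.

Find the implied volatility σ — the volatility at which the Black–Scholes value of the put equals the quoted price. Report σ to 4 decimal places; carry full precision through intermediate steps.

At σ = 0.1793 the Black–Scholes value reproduces the quote:
σ√T = 0.1793·√2.9713 = 0.309068
d₁ = (ln(S/K) + (r−q+σ²/2)T) / (σ√T) = (ln(115.65/129.79) + (0.0209−0.0445+0.1793²/2)·2.9713) / 0.309068 = (-0.115349 − 0.022361) / 0.309068 = -0.445568
d₂ = d₁ − σ√T = -0.445568 − 0.309068 = -0.754636
e^{−rT} = 0.939789
e^{−qT} = 0.876146
N(−d₁) = 0.672045,  N(−d₂) = 0.774766
V = K·e^{−rT}·N(−d₂) − S·e^{−qT}·N(−d₁) = 94.502245 − 68.095835 = 26.406410 (equal to the quote); since ∂V/∂σ > 0 for all σ, the implied volatility is unique

sigma = 0.1793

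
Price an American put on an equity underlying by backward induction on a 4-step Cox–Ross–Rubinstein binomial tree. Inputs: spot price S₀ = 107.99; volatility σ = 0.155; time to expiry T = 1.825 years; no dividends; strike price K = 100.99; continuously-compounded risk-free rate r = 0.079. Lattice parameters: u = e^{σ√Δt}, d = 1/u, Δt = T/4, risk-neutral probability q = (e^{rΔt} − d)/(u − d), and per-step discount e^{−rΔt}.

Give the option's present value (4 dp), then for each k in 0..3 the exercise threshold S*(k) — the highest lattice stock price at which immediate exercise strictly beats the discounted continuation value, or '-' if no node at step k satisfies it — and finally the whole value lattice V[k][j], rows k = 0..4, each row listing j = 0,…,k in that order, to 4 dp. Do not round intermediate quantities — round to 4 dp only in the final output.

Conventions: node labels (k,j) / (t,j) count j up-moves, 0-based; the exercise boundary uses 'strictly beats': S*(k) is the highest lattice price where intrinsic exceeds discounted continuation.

Δt=0.45625, u=1.11037, d=0.90060, q=0.64880, disc=e^(-rΔt)=0.96460
k=4 terminal: V=max(K-S,0) → 29.9494 13.4019 0.0000 0.0000 0.0000
k=3: j=0 S=78.8816 intr=22.1084 cont=18.5331 V=22.1084[EX]; j=1 S=97.2555 intr=3.7345 cont=4.5401 V=4.5401[hold]; j=2 S=119.9093 intr=0.0000 cont=0.0000 V=0.0000[hold]; j=3 S=147.8397 intr=0.0000 cont=0.0000 V=0.0000[hold]  S*(3)=78.8816
k=2: j=0 S=87.5881 intr=13.4019 cont=10.3308 V=13.4019[EX]; j=1 S=107.9900 intr=0.0000 cont=1.5380 V=1.5380[hold]; j=2 S=133.1441 intr=0.0000 cont=0.0000 V=0.0000[hold]  S*(2)=87.5881
k=1: j=0 S=97.2555 intr=3.7345 cont=5.5026 V=5.5026[hold]; j=1 S=119.9093 intr=0.0000 cont=0.5210 V=0.5210[hold]  S*(1)=-
k=0: j=0 S=107.9900 intr=0.0000 cont=2.1902 V=2.1902[hold]  S*(0)=-

price = 2.1902
boundary = - - 87.5881 78.8816
tree:
2.1902
5.5026 0.5210
13.4019 1.5380 0.0000
22.1084 4.5401 0.0000 0.0000
29.9494 13.4019 0.0000 0.0000 0.0000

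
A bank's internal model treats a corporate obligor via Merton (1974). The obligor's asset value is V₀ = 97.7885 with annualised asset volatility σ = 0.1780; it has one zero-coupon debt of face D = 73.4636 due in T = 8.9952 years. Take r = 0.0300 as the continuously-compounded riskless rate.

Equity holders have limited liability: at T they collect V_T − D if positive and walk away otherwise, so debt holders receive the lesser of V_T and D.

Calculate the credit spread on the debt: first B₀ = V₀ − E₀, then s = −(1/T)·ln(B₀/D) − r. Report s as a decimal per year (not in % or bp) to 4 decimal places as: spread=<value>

spread=0.0061

Equity is a call on the firm's assets struck at D = 73.4636:
d₁ = [ln(V₀/D) + (r + σ²/2)T] / (σ√T)
   = [ln(97.7885/73.4636) + (0.0300 + 0.5·0.1780²)·8.9952] / (0.1780·√8.9952)
   = [0.286017 + 0.412358] / 0.533858 = 1.308167
d₂ = d₁ − σ√T = 1.308167 − 0.533858 = 0.774309
N(d₁) = 0.904592,  N(d₂) = 0.780626,  e^(−rT) = 0.763489
E₀ = V₀·N(d₁) − D·e^(−rT)·N(d₂)
   = 97.7885·0.904592 − 73.4636·0.763489·0.780626 = 44.674374
B₀ = V₀ − E₀ = 97.7885 − 44.674374 = 53.114126
spread = −(1/T)·ln(B₀/D) − r = −(1/8.9952)·ln(53.114126/73.4636) − 0.0300 = 0.00605780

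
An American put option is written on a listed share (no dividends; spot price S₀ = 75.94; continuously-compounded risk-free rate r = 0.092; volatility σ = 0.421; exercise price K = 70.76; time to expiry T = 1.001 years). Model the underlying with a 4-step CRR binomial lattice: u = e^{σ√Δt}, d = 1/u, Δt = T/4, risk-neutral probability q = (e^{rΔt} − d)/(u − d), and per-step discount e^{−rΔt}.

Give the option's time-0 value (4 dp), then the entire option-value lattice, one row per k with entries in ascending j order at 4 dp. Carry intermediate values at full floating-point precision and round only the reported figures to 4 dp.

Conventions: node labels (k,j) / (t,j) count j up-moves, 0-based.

Δt=0.25025  u=1.23442  d=0.81009  q=0.50243  discount=0.97724
step 4 (expiry): payoffs max(K−S,0) = 38.0552 20.9242 0.0000 0.0000 0.0000
k=3: (k=3,j=0): S=40.3717, K−S=30.3883, hold=28.7778 ⇒ V=30.3883 exercise | (k=3,j=1): S=61.5185, K−S=9.2415, hold=10.1743 ⇒ V=10.1743 continue | (k=3,j=2): S=93.7422, K−S=0.0000, hold=0.0000 ⇒ V=0.0000 continue | (k=3,j=3): S=142.8449, K−S=0.0000, hold=0.0000 ⇒ V=0.0000 continue
k=2: (k=2,j=0): S=49.8358, K−S=20.9242, hold=19.7718 ⇒ V=20.9242 exercise | (k=2,j=1): S=75.9400, K−S=0.0000, hold=4.9472 ⇒ V=4.9472 continue | (k=2,j=2): S=115.7177, K−S=0.0000, hold=0.0000 ⇒ V=0.0000 continue
k=1: (k=1,j=0): S=61.5185, K−S=9.2415, hold=12.6034 ⇒ V=12.6034 continue | (k=1,j=1): S=93.7422, K−S=0.0000, hold=2.4056 ⇒ V=2.4056 continue
k=0: (k=0,j=0): S=75.9400, K−S=0.0000, hold=7.3095 ⇒ V=7.3095 continue

price = 7.3095
tree:
7.3095
12.6034 2.4056
20.9242 4.9472 0.0000
30.3883 10.1743 0.0000 0.0000
38.0552 20.9242 0.0000 0.0000 0.0000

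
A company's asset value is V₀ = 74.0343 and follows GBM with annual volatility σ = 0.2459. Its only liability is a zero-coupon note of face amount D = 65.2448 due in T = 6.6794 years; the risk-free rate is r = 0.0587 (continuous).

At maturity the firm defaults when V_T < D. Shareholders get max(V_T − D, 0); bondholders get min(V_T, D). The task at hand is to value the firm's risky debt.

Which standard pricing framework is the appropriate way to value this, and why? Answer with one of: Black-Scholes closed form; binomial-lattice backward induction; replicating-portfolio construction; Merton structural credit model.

framework: Merton structural credit model

Key observation: assets follow a GBM and default happens iff V_T < 65.2448; valuing claims on that split (equity as a call, risky debt as the residual) is the structural model's definition.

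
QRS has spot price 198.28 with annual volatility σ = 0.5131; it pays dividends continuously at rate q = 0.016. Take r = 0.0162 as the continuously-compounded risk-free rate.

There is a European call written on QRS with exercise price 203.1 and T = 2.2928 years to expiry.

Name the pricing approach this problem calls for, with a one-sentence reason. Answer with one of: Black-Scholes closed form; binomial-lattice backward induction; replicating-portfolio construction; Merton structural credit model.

framework: Black-Scholes closed form

Key observation: a European claim on QRS (strike 203.1) — a lognormal (GBM) underlying with constant rate and volatility — has an exact closed-form value; no lattice or capital structure is involved.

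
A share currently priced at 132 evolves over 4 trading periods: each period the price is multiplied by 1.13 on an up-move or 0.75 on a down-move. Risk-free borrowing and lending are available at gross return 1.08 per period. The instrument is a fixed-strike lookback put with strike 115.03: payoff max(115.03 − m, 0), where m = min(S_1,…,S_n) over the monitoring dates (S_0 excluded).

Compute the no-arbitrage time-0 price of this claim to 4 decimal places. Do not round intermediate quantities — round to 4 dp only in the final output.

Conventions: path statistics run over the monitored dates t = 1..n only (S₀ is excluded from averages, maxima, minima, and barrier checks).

price = 3.1162

With p* = (R−d)/(u−d) = 0.8684, sum probability × payoff across the paths and divide by R^4.
Enumerate all 2^4 = 16 price paths (U = up ×1.13, D = down ×0.75); each path with k up-moves has probability p*^k·(1−p*)^(4−k).
DDDD: m=41.7656, payoff=73.2644, prob=0.000300
UDDD: m=62.9269, payoff=52.1031, prob=0.001978
DUDD: m=62.9269, payoff=52.1031, prob=0.001978
UUDD: m=94.8098, payoff=20.2202, prob=0.013057
DDUD: m=62.9269, payoff=52.1031, prob=0.001978
UDUD: m=94.8098, payoff=20.2202, prob=0.013057
DUUD: m=94.8098, payoff=20.2202, prob=0.013057
UUUD: m=142.8468, payoff=0.0000, prob=0.086174
DDDU: m=55.6875, payoff=59.3425, prob=0.001978
UDDU: m=83.9025, payoff=31.1275, prob=0.013057
DUDU: m=83.9025, payoff=31.1275, prob=0.013057
UUDU: m=126.4131, payoff=0.0000, prob=0.086174
DDUU: m=74.2500, payoff=40.7800, prob=0.013057
UDUU: m=111.8700, payoff=3.1600, prob=0.086174
DUUU: m=99.0000, payoff=16.0300, prob=0.086174
UUUU: m=149.1600, payoff=0.0000, prob=0.568750
Price = Σ prob·payoff / R^4 = 4.239589 / 1.360489 = 3.1162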